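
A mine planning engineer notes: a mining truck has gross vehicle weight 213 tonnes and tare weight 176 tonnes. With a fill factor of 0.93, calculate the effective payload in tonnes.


34.41 tonnes

Maximum payload = gross - tare
= 213 - 176 = 37 tonnes
Effective payload = max payload * fill factor
= 37 * 0.93
= 34.41 tonnes


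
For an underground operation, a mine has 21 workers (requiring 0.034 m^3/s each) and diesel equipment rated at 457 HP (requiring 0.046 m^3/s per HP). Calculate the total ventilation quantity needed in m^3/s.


Airflow for workers:
Q_people = 21 * 0.034 = 0.714 m^3/s
Airflow for diesel equipment:
Q_diesel = 457 * 0.046 = 21.022 m^3/s
Total ventilation:
Q_total = 0.714 + 21.022
= 21.736 m^3/s

21.736 m^3/s


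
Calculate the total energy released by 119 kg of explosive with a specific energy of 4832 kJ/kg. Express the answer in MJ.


Energy = mass * specific_energy / 1000
= 119 * 4832 / 1000
= 575008 / 1000
= 575.008 MJ

575.008 MJ


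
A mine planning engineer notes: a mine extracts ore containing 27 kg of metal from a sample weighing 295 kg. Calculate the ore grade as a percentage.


9.1525%

Ore grade = (metal mass / ore mass) * 100
= (27 / 295) * 100
= 0.09152542373 * 100
= 9.1525%


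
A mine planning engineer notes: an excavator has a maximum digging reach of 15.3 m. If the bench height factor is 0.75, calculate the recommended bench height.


Bench height = reach * factor
= 15.3 * 0.75
= 11.475 m

11.475 m


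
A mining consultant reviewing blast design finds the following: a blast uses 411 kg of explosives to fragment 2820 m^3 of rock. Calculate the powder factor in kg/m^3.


0.1457 kg/m^3

Powder factor = explosive mass / rock volume
= 411 / 2820
= 0.1457 kg/m^3


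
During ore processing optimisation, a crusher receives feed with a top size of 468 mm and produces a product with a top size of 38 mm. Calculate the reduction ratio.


Reduction ratio = feed size / product size
= 468 / 38
= 12.3158

12.3158


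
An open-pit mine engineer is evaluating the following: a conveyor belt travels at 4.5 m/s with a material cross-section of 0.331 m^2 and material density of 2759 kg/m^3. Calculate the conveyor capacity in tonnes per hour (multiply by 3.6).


Volumetric flow = speed * area
= 4.5 * 0.331 = 1.4895 m^3/s
Mass flow = volumetric * density
= 1.4895 * 2759 = 4109.5305 kg/s
Convert to t/h: multiply by 3.6
Capacity = 4109.5305 * 3.6
= 14794.3098 t/h

14794.3098 t/h


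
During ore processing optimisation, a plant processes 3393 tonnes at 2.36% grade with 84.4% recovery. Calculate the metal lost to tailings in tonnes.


Total metal in feed:
= 3393 * 2.36 / 100 = 80.0748 tonnes
Metal recovered:
= 80.0748 * 84.4 / 100 = 67.5831312 tonnes
Metal lost to tailings:
= 80.0748 - 67.5831312
= 12.4917 tonnes

12.4917 tonnes


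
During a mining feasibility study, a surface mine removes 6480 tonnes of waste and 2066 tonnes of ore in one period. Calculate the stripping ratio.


3.1365

Stripping ratio = waste tonnage / ore tonnage
= 6480 / 2066
= 3.1365


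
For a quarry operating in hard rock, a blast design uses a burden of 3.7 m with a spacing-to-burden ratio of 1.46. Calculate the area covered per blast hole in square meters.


First, find the spacing:
Spacing = burden * ratio = 3.7 * 1.46
= 5.402 m
Then, calculate the area:
Area = burden * spacing = 3.7 * 5.402
= 19.9874 m^2

19.9874 m^2


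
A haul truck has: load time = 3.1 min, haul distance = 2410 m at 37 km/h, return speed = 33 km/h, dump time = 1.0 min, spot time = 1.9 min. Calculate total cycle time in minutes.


Convert haul speed to m/min: 37 * 1000/60 = 616.6666667 m/min
Haul time = 2410 / 616.6666667 = 3.908108108 min
Convert return speed to m/min: 33 * 1000/60 = 550 m/min
Return time = 2410 / 550 = 4.381818182 min
Total cycle time:
= 3.1 + 3.908108108 + 1.0 + 4.381818182 + 1.9
= 14.2899 min

14.2899 min


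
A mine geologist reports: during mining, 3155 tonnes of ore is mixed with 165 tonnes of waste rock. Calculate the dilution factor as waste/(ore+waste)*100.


4.9699%

Total material = ore + waste
= 3155 + 165 = 3320 tonnes
Dilution = waste / total * 100
= 165 / 3320 * 100
= 0.04969879518 * 100
= 4.9699%


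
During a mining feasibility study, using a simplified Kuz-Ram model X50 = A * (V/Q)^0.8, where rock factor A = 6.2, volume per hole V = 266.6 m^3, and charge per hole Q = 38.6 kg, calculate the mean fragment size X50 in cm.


29.0944 cm

Compute V/Q:
V/Q = 266.6 / 38.6 = 6.906735751
Raise to the power 0.8:
(V/Q)^0.8 = 6.906735751^0.8 = 4.692651174
Multiply by A:
X50 = 6.2 * 4.692651174
= 29.0944 cm


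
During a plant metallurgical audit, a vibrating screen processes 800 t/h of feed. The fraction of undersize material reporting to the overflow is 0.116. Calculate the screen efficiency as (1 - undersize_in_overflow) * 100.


88.4%

Screen efficiency = (1 - fraction of undersize in overflow) * 100
= (1 - 0.116) * 100
= 0.884 * 100
= 88.4%


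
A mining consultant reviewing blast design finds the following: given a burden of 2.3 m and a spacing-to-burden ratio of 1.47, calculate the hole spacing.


3.381 m

Spacing = burden * ratio
= 2.3 * 1.47
= 3.381 m


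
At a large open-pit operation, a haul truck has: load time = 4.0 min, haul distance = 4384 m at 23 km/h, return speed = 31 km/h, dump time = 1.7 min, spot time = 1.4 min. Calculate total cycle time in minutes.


Convert haul speed to m/min: 23 * 1000/60 = 383.3333333 m/min
Haul time = 4384 / 383.3333333 = 11.43652174 min
Convert return speed to m/min: 31 * 1000/60 = 516.6666667 m/min
Return time = 4384 / 516.6666667 = 8.48516129 min
Total cycle time:
= 4.0 + 11.43652174 + 1.7 + 8.48516129 + 1.4
= 27.0217 min

27.0217 min


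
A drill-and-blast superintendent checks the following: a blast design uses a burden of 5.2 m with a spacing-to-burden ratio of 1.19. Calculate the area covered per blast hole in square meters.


First, find the spacing:
Spacing = burden * ratio = 5.2 * 1.19
= 6.188 m
Then, calculate the area:
Area = burden * spacing = 5.2 * 6.188
= 32.1776 m^2

32.1776 m^2


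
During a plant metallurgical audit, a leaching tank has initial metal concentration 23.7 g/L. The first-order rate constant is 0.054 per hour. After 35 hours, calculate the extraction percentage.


Compute the exponent:
-k * t = -0.054 * 35 = -1.89
Remaining concentration:
C = 23.7 * exp(-1.89)
= 23.7 * 0.1510718088
= 3.580401869 g/L
Extracted = 23.7 - 3.580401869 = 20.11959813 g/L
Extraction % = 20.11959813 / 23.7 * 100
= 84.8928%

84.8928%


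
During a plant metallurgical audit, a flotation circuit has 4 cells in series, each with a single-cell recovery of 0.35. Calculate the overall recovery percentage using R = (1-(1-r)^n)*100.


Complement of single-cell recovery:
1 - r = 1 - 0.35 = 0.65
Raise to power n:
(1 - r)^4 = 0.65^4 = 0.17850625
Overall recovery:
R = (1 - 0.17850625) * 100
= 82.1494%

82.1494%


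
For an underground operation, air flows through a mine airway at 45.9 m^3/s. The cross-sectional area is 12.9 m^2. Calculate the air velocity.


3.5581 m/s

Velocity = flow rate / cross-sectional area
= 45.9 / 12.9
= 3.5581 m/s


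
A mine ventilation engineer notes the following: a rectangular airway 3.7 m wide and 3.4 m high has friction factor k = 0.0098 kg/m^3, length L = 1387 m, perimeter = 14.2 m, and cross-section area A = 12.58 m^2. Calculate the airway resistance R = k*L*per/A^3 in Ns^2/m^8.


0.097 Ns^2/m^8

Compute the numerator:
k * L * per = 0.0098 * 1387 * 14.2
= 193.01492
Compute the denominator:
A^3 = 12.58^3 = 1990.865512
Resistance:
R = 193.01492 / 1990.865512
= 0.097 Ns^2/m^8


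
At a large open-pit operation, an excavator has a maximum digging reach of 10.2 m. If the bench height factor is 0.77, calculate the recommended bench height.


Bench height = reach * factor
= 10.2 * 0.77
= 7.854 m

7.854 m


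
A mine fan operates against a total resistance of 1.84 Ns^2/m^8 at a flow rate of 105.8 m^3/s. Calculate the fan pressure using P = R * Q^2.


20596.2976 Pa

Compute Q^2:
Q^2 = 105.8^2 = 11193.64
Compute pressure:
P = R * Q^2 = 1.84 * 11193.64
= 20596.2976 Pa


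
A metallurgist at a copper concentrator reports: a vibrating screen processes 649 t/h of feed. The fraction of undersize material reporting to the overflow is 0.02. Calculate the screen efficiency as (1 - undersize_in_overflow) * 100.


Screen efficiency = (1 - fraction of undersize in overflow) * 100
= (1 - 0.02) * 100
= 0.98 * 100
= 98.0%

98.0%


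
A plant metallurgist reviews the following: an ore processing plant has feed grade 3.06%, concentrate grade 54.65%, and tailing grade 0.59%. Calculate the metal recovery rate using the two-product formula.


81.5999%

Using the two-product formula:
R = 100 * c * (f - t) / (f * (c - t))
Numerator = 100 * 54.65 * (3.06 - 0.59)
= 100 * 54.65 * 2.47
= 13498.55
Denominator = 3.06 * (54.65 - 0.59)
= 3.06 * 54.06
= 165.4236
R = 13498.55 / 165.4236
= 81.5999%


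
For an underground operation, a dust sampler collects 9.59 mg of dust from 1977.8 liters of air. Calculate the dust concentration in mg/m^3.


4.8488 mg/m^3

Convert liters to m^3: 1 m^3 = 1000 L
Concentration = mass / volume * 1000
= 9.59 / 1977.8 * 1000
= 0.004848821923 * 1000
= 4.8488 mg/m^3


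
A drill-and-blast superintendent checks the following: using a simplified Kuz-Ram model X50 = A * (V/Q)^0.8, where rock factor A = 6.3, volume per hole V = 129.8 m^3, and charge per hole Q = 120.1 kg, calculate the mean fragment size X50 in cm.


Compute V/Q:
V/Q = 129.8 / 120.1 = 1.080766028
Raise to the power 0.8:
(V/Q)^0.8 = 1.080766028^0.8 = 1.064107117
Multiply by A:
X50 = 6.3 * 1.064107117
= 6.7039 cm

6.7039 cm


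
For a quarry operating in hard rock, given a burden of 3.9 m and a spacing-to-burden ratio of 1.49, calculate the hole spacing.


Spacing = burden * ratio
= 3.9 * 1.49
= 5.811 m

5.811 m


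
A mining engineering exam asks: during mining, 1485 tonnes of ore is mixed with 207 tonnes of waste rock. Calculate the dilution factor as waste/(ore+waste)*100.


12.234%

Total material = ore + waste
= 1485 + 207 = 1692 tonnes
Dilution = waste / total * 100
= 207 / 1692 * 100
= 0.1223404255 * 100
= 12.234%


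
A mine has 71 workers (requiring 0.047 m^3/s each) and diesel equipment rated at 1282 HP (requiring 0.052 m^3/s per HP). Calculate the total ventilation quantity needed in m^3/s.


70.001 m^3/s

Airflow for workers:
Q_people = 71 * 0.047 = 3.337 m^3/s
Airflow for diesel equipment:
Q_diesel = 1282 * 0.052 = 66.664 m^3/s
Total ventilation:
Q_total = 3.337 + 66.664
= 70.001 m^3/s


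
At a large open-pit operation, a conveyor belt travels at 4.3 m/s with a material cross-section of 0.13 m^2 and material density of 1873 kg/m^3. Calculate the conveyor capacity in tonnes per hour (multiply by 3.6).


Volumetric flow = speed * area
= 4.3 * 0.13 = 0.559 m^3/s
Mass flow = volumetric * density
= 0.559 * 1873 = 1047.007 kg/s
Convert to t/h: multiply by 3.6
Capacity = 1047.007 * 3.6
= 3769.2252 t/h

3769.2252 t/h


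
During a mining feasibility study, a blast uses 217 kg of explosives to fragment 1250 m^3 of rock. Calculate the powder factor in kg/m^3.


Powder factor = explosive mass / rock volume
= 217 / 1250
= 0.1736 kg/m^3

0.1736 kg/m^3


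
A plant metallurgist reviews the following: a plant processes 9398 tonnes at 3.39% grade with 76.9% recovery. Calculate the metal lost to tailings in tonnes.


Total metal in feed:
= 9398 * 3.39 / 100 = 318.5922 tonnes
Metal recovered:
= 318.5922 * 76.9 / 100 = 244.9974018 tonnes
Metal lost to tailings:
= 318.5922 - 244.9974018
= 73.5948 tonnes

73.5948 tonnes


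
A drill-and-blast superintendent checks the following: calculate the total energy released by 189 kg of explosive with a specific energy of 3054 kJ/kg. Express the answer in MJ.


577.206 MJ

Energy = mass * specific_energy / 1000
= 189 * 3054 / 1000
= 577206 / 1000
= 577.206 MJ


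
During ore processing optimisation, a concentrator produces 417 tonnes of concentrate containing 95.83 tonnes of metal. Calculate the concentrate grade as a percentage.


Grade = (metal in concentrate / concentrate mass) * 100
= (95.83 / 417) * 100
= 0.2298081535 * 100
= 22.9808%

22.9808%


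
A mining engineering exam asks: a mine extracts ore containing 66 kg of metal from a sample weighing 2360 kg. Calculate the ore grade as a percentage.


2.7966%

Ore grade = (metal mass / ore mass) * 100
= (66 / 2360) * 100
= 0.02796610169 * 100
= 2.7966%


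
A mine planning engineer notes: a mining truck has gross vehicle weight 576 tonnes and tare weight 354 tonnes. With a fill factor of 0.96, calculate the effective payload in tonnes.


Maximum payload = gross - tare
= 576 - 354 = 222 tonnes
Effective payload = max payload * fill factor
= 222 * 0.96
= 213.12 tonnes

213.12 tonnes


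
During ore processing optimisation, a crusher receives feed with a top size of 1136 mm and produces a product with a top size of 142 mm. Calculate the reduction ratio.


8.0

Reduction ratio = feed size / product size
= 1136 / 142
= 8.0


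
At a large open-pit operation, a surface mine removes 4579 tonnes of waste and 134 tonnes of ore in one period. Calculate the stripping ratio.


34.1716

Stripping ratio = waste tonnage / ore tonnage
= 4579 / 134
= 34.1716


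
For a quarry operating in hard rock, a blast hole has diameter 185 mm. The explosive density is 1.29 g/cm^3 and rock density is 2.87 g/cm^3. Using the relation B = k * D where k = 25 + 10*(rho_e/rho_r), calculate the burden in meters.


First, compute k:
rho_e / rho_r = 1.29 / 2.87 = 0.4494773519
k = 25 + 10 * 0.4494773519 = 29.49477352
Then, compute burden:
B = k * D / 1000 = 29.49477352 * 185 / 1000
= 5456.533101 / 1000
= 5.4565 m

5.4565 m


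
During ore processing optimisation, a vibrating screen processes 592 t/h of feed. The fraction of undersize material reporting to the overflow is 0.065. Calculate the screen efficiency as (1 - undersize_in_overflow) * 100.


Screen efficiency = (1 - fraction of undersize in overflow) * 100
= (1 - 0.065) * 100
= 0.935 * 100
= 93.5%

93.5%


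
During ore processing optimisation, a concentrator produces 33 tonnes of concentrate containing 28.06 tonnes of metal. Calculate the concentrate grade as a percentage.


Grade = (metal in concentrate / concentrate mass) * 100
= (28.06 / 33) * 100
= 0.8503030303 * 100
= 85.0303%

85.0303%


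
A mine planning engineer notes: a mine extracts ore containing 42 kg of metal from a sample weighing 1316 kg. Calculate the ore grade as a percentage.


3.1915%

Ore grade = (metal mass / ore mass) * 100
= (42 / 1316) * 100
= 0.03191489362 * 100
= 3.1915%


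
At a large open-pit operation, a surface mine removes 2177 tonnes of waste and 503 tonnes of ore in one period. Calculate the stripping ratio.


4.328

Stripping ratio = waste tonnage / ore tonnage
= 2177 / 503
= 4.328


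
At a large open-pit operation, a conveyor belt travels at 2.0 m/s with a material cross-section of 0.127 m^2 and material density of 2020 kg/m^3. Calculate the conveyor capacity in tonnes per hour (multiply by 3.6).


1847.088 t/h

Volumetric flow = speed * area
= 2.0 * 0.127 = 0.254 m^3/s
Mass flow = volumetric * density
= 0.254 * 2020 = 513.08 kg/s
Convert to t/h: multiply by 3.6
Capacity = 513.08 * 3.6
= 1847.088 t/h


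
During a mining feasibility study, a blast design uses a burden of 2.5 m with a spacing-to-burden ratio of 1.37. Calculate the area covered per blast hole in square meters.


8.5625 m^2

First, find the spacing:
Spacing = burden * ratio = 2.5 * 1.37
= 3.425 m
Then, calculate the area:
Area = burden * spacing = 2.5 * 3.425
= 8.5625 m^2


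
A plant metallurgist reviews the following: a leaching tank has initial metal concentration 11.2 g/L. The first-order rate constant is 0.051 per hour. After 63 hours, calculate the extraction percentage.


95.9764%

Compute the exponent:
-k * t = -0.051 * 63 = -3.213
Remaining concentration:
C = 11.2 * exp(-3.213)
= 11.2 * 0.04023572486
= 0.4506401184 g/L
Extracted = 11.2 - 0.4506401184 = 10.74935988 g/L
Extraction % = 10.74935988 / 11.2 * 100
= 95.9764%


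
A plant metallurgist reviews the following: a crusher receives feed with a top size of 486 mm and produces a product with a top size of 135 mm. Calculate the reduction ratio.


Reduction ratio = feed size / product size
= 486 / 135
= 3.6

3.6


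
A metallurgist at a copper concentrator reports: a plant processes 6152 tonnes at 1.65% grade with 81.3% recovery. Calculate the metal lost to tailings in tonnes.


Total metal in feed:
= 6152 * 1.65 / 100 = 101.508 tonnes
Metal recovered:
= 101.508 * 81.3 / 100 = 82.526004 tonnes
Metal lost to tailings:
= 101.508 - 82.526004
= 18.982 tonnes

18.982 tonnes


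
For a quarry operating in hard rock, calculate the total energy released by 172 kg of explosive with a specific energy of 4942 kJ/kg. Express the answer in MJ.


Energy = mass * specific_energy / 1000
= 172 * 4942 / 1000
= 850024 / 1000
= 850.024 MJ

850.024 MJ


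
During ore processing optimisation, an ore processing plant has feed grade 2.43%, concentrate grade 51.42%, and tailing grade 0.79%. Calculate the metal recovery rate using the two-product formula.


68.5428%

Using the two-product formula:
R = 100 * c * (f - t) / (f * (c - t))
Numerator = 100 * 51.42 * (2.43 - 0.79)
= 100 * 51.42 * 1.64
= 8432.88
Denominator = 2.43 * (51.42 - 0.79)
= 2.43 * 50.63
= 123.0309
R = 8432.88 / 123.0309
= 68.5428%


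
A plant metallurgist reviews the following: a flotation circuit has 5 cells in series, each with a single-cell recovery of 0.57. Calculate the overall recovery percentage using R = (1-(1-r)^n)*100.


98.5299%

Complement of single-cell recovery:
1 - r = 1 - 0.57 = 0.43
Raise to power n:
(1 - r)^5 = 0.43^5 = 0.0147008443
Overall recovery:
R = (1 - 0.0147008443) * 100
= 98.5299%


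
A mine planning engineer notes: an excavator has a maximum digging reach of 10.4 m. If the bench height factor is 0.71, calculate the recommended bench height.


Bench height = reach * factor
= 10.4 * 0.71
= 7.384 m

7.384 m


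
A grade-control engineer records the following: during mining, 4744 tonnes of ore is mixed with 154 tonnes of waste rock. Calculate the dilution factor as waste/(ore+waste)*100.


3.1441%

Total material = ore + waste
= 4744 + 154 = 4898 tonnes
Dilution = waste / total * 100
= 154 / 4898 * 100
= 0.03144140465 * 100
= 3.1441%


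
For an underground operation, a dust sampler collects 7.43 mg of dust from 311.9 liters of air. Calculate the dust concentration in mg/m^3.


23.8217 mg/m^3

Convert liters to m^3: 1 m^3 = 1000 L
Concentration = mass / volume * 1000
= 7.43 / 311.9 * 1000
= 0.02382173774 * 1000
= 23.8217 mg/m^3


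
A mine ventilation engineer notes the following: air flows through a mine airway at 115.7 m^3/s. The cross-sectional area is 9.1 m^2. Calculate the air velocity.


12.7143 m/s

Velocity = flow rate / cross-sectional area
= 115.7 / 9.1
= 12.7143 m/s


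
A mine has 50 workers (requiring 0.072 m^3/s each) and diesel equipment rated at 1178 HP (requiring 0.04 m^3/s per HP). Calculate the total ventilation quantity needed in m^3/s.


Airflow for workers:
Q_people = 50 * 0.072 = 3.6 m^3/s
Airflow for diesel equipment:
Q_diesel = 1178 * 0.04 = 47.12 m^3/s
Total ventilation:
Q_total = 3.6 + 47.12
= 50.72 m^3/s

50.72 m^3/s


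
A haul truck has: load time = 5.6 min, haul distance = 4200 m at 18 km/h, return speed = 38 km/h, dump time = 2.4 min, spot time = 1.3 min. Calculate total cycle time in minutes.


29.9316 min

Convert haul speed to m/min: 18 * 1000/60 = 300 m/min
Haul time = 4200 / 300 = 14 min
Convert return speed to m/min: 38 * 1000/60 = 633.3333333 m/min
Return time = 4200 / 633.3333333 = 6.631578947 min
Total cycle time:
= 5.6 + 14 + 2.4 + 6.631578947 + 1.3
= 29.9316 min


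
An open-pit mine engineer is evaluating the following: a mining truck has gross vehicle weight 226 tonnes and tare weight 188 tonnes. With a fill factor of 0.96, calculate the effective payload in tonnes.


36.48 tonnes

Maximum payload = gross - tare
= 226 - 188 = 38 tonnes
Effective payload = max payload * fill factor
= 38 * 0.96
= 36.48 tonnes


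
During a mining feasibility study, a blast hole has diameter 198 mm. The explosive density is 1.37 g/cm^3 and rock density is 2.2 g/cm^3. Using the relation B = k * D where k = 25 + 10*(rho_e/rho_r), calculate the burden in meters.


6.183 m

First, compute k:
rho_e / rho_r = 1.37 / 2.2 = 0.6227272727
k = 25 + 10 * 0.6227272727 = 31.22727273
Then, compute burden:
B = k * D / 1000 = 31.22727273 * 198 / 1000
= 6183 / 1000
= 6.183 m


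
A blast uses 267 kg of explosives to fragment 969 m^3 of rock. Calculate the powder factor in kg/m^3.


0.2755 kg/m^3

Powder factor = explosive mass / rock volume
= 267 / 969
= 0.2755 kg/m^3


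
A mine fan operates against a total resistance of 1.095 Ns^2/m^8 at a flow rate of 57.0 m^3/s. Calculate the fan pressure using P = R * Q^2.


Compute Q^2:
Q^2 = 57.0^2 = 3249.0
Compute pressure:
P = R * Q^2 = 1.095 * 3249.0
= 3557.655 Pa

3557.655 Pa


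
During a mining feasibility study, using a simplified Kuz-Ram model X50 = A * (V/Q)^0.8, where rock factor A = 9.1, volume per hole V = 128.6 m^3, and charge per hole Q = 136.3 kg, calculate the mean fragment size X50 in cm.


Compute V/Q:
V/Q = 128.6 / 136.3 = 0.9435069699
Raise to the power 0.8:
(V/Q)^0.8 = 0.9435069699^0.8 = 0.9545443035
Multiply by A:
X50 = 9.1 * 0.9545443035
= 8.6864 cm

8.6864 cm


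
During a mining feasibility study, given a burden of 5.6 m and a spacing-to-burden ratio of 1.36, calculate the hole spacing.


Spacing = burden * ratio
= 5.6 * 1.36
= 7.616 m

7.616 m


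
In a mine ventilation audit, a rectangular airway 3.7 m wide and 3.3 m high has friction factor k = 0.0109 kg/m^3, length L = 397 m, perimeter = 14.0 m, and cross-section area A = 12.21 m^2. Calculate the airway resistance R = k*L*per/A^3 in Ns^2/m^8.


Compute the numerator:
k * L * per = 0.0109 * 397 * 14.0
= 60.5822
Compute the denominator:
A^3 = 12.21^3 = 1820.316861
Resistance:
R = 60.5822 / 1820.316861
= 0.0333 Ns^2/m^8

0.0333 Ns^2/m^8


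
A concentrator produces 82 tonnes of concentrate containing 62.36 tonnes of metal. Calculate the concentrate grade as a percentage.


76.0488%

Grade = (metal in concentrate / concentrate mass) * 100
= (62.36 / 82) * 100
= 0.7604878049 * 100
= 76.0488%


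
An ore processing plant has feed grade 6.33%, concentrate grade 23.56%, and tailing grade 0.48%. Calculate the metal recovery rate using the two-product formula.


94.3391%

Using the two-product formula:
R = 100 * c * (f - t) / (f * (c - t))
Numerator = 100 * 23.56 * (6.33 - 0.48)
= 100 * 23.56 * 5.85
= 13782.6
Denominator = 6.33 * (23.56 - 0.48)
= 6.33 * 23.08
= 146.0964
R = 13782.6 / 146.0964
= 94.3391%


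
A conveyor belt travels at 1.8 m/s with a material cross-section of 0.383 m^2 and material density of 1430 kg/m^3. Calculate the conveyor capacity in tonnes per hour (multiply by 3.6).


Volumetric flow = speed * area
= 1.8 * 0.383 = 0.6894 m^3/s
Mass flow = volumetric * density
= 0.6894 * 1430 = 985.842 kg/s
Convert to t/h: multiply by 3.6
Capacity = 985.842 * 3.6
= 3549.0312 t/h

3549.0312 t/h


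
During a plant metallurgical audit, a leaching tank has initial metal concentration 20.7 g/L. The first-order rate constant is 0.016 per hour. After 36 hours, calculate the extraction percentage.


43.7858%

Compute the exponent:
-k * t = -0.016 * 36 = -0.576
Remaining concentration:
C = 20.7 * exp(-0.576)
= 20.7 * 0.5621424452
= 11.63634862 g/L
Extracted = 20.7 - 11.63634862 = 9.063651384 g/L
Extraction % = 9.063651384 / 20.7 * 100
= 43.7858%


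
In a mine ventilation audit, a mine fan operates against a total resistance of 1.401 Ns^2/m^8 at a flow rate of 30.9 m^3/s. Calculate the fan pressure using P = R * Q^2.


1337.6888 Pa

Compute Q^2:
Q^2 = 30.9^2 = 954.81
Compute pressure:
P = R * Q^2 = 1.401 * 954.81
= 1337.6888 Pa


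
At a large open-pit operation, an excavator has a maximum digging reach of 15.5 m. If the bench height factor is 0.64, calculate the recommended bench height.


9.92 m

Bench height = reach * factor
= 15.5 * 0.64
= 9.92 m


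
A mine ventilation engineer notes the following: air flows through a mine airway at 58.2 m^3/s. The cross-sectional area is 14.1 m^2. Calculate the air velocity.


4.1277 m/s

Velocity = flow rate / cross-sectional area
= 58.2 / 14.1
= 4.1277 m/s


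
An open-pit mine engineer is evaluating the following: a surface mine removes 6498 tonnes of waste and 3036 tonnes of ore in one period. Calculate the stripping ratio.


2.1403

Stripping ratio = waste tonnage / ore tonnage
= 6498 / 3036
= 2.1403


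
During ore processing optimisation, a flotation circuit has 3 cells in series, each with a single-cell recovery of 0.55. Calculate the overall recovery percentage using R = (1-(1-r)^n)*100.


90.8875%

Complement of single-cell recovery:
1 - r = 1 - 0.55 = 0.45
Raise to power n:
(1 - r)^3 = 0.45^3 = 0.091125
Overall recovery:
R = (1 - 0.091125) * 100
= 90.8875%


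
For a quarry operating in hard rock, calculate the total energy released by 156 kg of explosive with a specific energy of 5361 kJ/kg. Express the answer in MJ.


836.316 MJ

Energy = mass * specific_energy / 1000
= 156 * 5361 / 1000
= 836316 / 1000
= 836.316 MJ


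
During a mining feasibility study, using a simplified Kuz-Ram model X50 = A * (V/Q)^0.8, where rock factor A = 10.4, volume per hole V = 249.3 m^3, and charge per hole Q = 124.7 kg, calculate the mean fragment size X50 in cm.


18.1016 cm

Compute V/Q:
V/Q = 249.3 / 124.7 = 1.999198075
Raise to the power 0.8:
(V/Q)^0.8 = 1.999198075^0.8 = 1.740542611
Multiply by A:
X50 = 10.4 * 1.740542611
= 18.1016 cm


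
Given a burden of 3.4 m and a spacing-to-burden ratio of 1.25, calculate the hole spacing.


4.25 m

Spacing = burden * ratio
= 3.4 * 1.25
= 4.25 m


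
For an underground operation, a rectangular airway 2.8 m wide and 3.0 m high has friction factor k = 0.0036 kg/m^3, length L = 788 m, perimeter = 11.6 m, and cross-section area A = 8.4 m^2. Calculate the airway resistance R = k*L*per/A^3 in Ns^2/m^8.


Compute the numerator:
k * L * per = 0.0036 * 788 * 11.6
= 32.90688
Compute the denominator:
A^3 = 8.4^3 = 592.704
Resistance:
R = 32.90688 / 592.704
= 0.0555 Ns^2/m^8

0.0555 Ns^2/m^8


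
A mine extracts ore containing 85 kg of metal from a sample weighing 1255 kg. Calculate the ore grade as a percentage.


Ore grade = (metal mass / ore mass) * 100
= (85 / 1255) * 100
= 0.06772908367 * 100
= 6.7729%

6.7729%


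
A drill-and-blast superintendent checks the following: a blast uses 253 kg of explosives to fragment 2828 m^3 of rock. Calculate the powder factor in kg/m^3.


Powder factor = explosive mass / rock volume
= 253 / 2828
= 0.0895 kg/m^3

0.0895 kg/m^3


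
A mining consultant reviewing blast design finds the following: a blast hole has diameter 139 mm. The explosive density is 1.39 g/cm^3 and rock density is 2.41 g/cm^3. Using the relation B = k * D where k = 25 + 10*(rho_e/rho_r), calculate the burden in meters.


First, compute k:
rho_e / rho_r = 1.39 / 2.41 = 0.5767634855
k = 25 + 10 * 0.5767634855 = 30.76763485
Then, compute burden:
B = k * D / 1000 = 30.76763485 * 139 / 1000
= 4276.701245 / 1000
= 4.2767 m

4.2767 m


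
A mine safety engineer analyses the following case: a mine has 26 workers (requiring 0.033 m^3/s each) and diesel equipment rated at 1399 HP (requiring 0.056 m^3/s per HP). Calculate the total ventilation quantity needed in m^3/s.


79.202 m^3/s

Airflow for workers:
Q_people = 26 * 0.033 = 0.858 m^3/s
Airflow for diesel equipment:
Q_diesel = 1399 * 0.056 = 78.344 m^3/s
Total ventilation:
Q_total = 0.858 + 78.344
= 79.202 m^3/s


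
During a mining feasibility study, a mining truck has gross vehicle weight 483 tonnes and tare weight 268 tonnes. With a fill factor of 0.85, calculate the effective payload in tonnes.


182.75 tonnes

Maximum payload = gross - tare
= 483 - 268 = 215 tonnes
Effective payload = max payload * fill factor
= 215 * 0.85
= 182.75 tonnes


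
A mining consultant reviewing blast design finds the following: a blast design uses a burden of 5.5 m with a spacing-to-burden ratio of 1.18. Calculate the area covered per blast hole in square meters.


35.695 m^2

First, find the spacing:
Spacing = burden * ratio = 5.5 * 1.18
= 6.49 m
Then, calculate the area:
Area = burden * spacing = 5.5 * 6.49
= 35.695 m^2


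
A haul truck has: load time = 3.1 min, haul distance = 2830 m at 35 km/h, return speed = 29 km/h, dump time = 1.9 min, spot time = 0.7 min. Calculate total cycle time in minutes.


16.4066 min

Convert haul speed to m/min: 35 * 1000/60 = 583.3333333 m/min
Haul time = 2830 / 583.3333333 = 4.851428571 min
Convert return speed to m/min: 29 * 1000/60 = 483.3333333 m/min
Return time = 2830 / 483.3333333 = 5.855172414 min
Total cycle time:
= 3.1 + 4.851428571 + 1.9 + 5.855172414 + 0.7
= 16.4066 min


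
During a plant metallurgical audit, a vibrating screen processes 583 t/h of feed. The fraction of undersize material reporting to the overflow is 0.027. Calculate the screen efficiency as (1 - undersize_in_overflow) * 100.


97.3%

Screen efficiency = (1 - fraction of undersize in overflow) * 100
= (1 - 0.027) * 100
= 0.973 * 100
= 97.3%


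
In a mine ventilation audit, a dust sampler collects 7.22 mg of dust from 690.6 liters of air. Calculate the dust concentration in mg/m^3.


Convert liters to m^3: 1 m^3 = 1000 L
Concentration = mass / volume * 1000
= 7.22 / 690.6 * 1000
= 0.01045467709 * 1000
= 10.4547 mg/m^3

10.4547 mg/m^3


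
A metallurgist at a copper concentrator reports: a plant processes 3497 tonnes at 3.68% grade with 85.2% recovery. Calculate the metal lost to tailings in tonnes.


Total metal in feed:
= 3497 * 3.68 / 100 = 128.6896 tonnes
Metal recovered:
= 128.6896 * 85.2 / 100 = 109.6435392 tonnes
Metal lost to tailings:
= 128.6896 - 109.6435392
= 19.0461 tonnes

19.0461 tonnes


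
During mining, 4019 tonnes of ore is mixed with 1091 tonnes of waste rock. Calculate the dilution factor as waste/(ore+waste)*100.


Total material = ore + waste
= 4019 + 1091 = 5110 tonnes
Dilution = waste / total * 100
= 1091 / 5110 * 100
= 0.2135029354 * 100
= 21.3503%

21.3503%


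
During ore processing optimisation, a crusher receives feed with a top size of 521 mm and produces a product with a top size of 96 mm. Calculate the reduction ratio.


Reduction ratio = feed size / product size
= 521 / 96
= 5.4271

5.4271


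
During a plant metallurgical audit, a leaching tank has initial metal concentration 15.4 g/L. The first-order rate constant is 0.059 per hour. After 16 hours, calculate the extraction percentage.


61.0932%

Compute the exponent:
-k * t = -0.059 * 16 = -0.944
Remaining concentration:
C = 15.4 * exp(-0.944)
= 15.4 * 0.3890684449
= 5.991654051 g/L
Extracted = 15.4 - 5.991654051 = 9.408345949 g/L
Extraction % = 9.408345949 / 15.4 * 100
= 61.0932%


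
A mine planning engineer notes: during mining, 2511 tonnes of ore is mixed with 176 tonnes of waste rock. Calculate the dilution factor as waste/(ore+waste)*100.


Total material = ore + waste
= 2511 + 176 = 2687 tonnes
Dilution = waste / total * 100
= 176 / 2687 * 100
= 0.06550055824 * 100
= 6.5501%

6.5501%


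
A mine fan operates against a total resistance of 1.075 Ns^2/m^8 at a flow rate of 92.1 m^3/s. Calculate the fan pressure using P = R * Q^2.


Compute Q^2:
Q^2 = 92.1^2 = 8482.41
Compute pressure:
P = R * Q^2 = 1.075 * 8482.41
= 9118.5908 Pa

9118.5908 Pa


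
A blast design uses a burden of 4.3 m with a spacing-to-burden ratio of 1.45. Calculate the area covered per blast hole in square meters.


26.8105 m^2

First, find the spacing:
Spacing = burden * ratio = 4.3 * 1.45
= 6.235 m
Then, calculate the area:
Area = burden * spacing = 4.3 * 6.235
= 26.8105 m^2


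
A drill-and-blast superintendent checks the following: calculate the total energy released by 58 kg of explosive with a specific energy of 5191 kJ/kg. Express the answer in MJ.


301.078 MJ

Energy = mass * specific_energy / 1000
= 58 * 5191 / 1000
= 301078 / 1000
= 301.078 MJ


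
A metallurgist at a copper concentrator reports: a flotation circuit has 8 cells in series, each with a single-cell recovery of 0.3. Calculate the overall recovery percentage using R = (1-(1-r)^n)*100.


Complement of single-cell recovery:
1 - r = 1 - 0.3 = 0.7
Raise to power n:
(1 - r)^8 = 0.7^8 = 0.05764801
Overall recovery:
R = (1 - 0.05764801) * 100
= 94.2352%

94.2352%


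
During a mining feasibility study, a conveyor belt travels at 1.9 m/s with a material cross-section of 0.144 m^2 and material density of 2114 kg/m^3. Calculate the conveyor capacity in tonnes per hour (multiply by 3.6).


Volumetric flow = speed * area
= 1.9 * 0.144 = 0.2736 m^3/s
Mass flow = volumetric * density
= 0.2736 * 2114 = 578.3904 kg/s
Convert to t/h: multiply by 3.6
Capacity = 578.3904 * 3.6
= 2082.2054 t/h

2082.2054 t/h


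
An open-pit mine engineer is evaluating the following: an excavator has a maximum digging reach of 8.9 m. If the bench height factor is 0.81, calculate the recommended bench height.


7.209 m

Bench height = reach * factor
= 8.9 * 0.81
= 7.209 m


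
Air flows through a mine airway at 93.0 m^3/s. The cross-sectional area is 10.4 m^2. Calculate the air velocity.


Velocity = flow rate / cross-sectional area
= 93.0 / 10.4
= 8.9423 m/s

8.9423 m/s


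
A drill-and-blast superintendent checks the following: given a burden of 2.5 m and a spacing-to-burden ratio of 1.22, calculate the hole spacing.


3.05 m

Spacing = burden * ratio
= 2.5 * 1.22
= 3.05 m


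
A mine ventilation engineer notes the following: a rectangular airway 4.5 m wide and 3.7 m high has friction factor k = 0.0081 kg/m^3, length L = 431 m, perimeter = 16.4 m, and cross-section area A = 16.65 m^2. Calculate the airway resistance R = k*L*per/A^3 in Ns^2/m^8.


0.0124 Ns^2/m^8

Compute the numerator:
k * L * per = 0.0081 * 431 * 16.4
= 57.25404
Compute the denominator:
A^3 = 16.65^3 = 4615.754625
Resistance:
R = 57.25404 / 4615.754625
= 0.0124 Ns^2/m^8


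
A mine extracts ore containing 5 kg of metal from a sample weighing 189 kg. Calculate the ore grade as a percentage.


Ore grade = (metal mass / ore mass) * 100
= (5 / 189) * 100
= 0.02645502646 * 100
= 2.6455%

2.6455%


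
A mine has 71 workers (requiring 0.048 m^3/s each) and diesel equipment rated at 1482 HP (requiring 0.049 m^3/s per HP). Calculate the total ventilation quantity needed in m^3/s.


Airflow for workers:
Q_people = 71 * 0.048 = 3.408 m^3/s
Airflow for diesel equipment:
Q_diesel = 1482 * 0.049 = 72.618 m^3/s
Total ventilation:
Q_total = 3.408 + 72.618
= 76.026 m^3/s

76.026 m^3/s


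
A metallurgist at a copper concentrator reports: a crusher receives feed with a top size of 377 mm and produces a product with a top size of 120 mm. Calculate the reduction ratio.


Reduction ratio = feed size / product size
= 377 / 120
= 3.1417

3.1417


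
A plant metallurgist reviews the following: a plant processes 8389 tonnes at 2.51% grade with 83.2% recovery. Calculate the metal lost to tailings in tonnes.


Total metal in feed:
= 8389 * 2.51 / 100 = 210.5639 tonnes
Metal recovered:
= 210.5639 * 83.2 / 100 = 175.1891648 tonnes
Metal lost to tailings:
= 210.5639 - 175.1891648
= 35.3747 tonnes

35.3747 tonnes


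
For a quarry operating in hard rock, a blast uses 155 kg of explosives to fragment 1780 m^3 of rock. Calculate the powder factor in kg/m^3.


0.0871 kg/m^3

Powder factor = explosive mass / rock volume
= 155 / 1780
= 0.0871 kg/m^3


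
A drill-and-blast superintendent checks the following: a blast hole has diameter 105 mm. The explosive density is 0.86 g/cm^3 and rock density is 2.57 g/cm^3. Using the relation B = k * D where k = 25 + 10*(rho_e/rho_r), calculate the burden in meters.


2.9764 m

First, compute k:
rho_e / rho_r = 0.86 / 2.57 = 0.3346303502
k = 25 + 10 * 0.3346303502 = 28.3463035
Then, compute burden:
B = k * D / 1000 = 28.3463035 * 105 / 1000
= 2976.361868 / 1000
= 2.9764 m


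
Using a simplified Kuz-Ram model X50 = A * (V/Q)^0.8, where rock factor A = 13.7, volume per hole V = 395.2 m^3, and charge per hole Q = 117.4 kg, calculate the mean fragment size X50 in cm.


36.1776 cm

Compute V/Q:
V/Q = 395.2 / 117.4 = 3.366269165
Raise to the power 0.8:
(V/Q)^0.8 = 3.366269165^0.8 = 2.640700035
Multiply by A:
X50 = 13.7 * 2.640700035
= 36.1776 cm


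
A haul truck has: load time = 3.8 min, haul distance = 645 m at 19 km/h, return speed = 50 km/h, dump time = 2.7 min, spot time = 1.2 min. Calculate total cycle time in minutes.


10.5108 min

Convert haul speed to m/min: 19 * 1000/60 = 316.6666667 m/min
Haul time = 645 / 316.6666667 = 2.036842105 min
Convert return speed to m/min: 50 * 1000/60 = 833.3333333 m/min
Return time = 645 / 833.3333333 = 0.774 min
Total cycle time:
= 3.8 + 2.036842105 + 2.7 + 0.774 + 1.2
= 10.5108 min


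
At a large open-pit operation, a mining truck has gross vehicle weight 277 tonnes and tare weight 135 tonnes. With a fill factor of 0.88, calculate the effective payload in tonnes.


124.96 tonnes

Maximum payload = gross - tare
= 277 - 135 = 142 tonnes
Effective payload = max payload * fill factor
= 142 * 0.88
= 124.96 tonnes


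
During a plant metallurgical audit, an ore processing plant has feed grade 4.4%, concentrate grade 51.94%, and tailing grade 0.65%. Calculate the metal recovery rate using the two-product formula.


86.3074%

Using the two-product formula:
R = 100 * c * (f - t) / (f * (c - t))
Numerator = 100 * 51.94 * (4.4 - 0.65)
= 100 * 51.94 * 3.75
= 19477.5
Denominator = 4.4 * (51.94 - 0.65)
= 4.4 * 51.29
= 225.676
R = 19477.5 / 225.676
= 86.3074%


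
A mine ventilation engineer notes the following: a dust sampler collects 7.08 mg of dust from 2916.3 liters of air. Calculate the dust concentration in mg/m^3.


Convert liters to m^3: 1 m^3 = 1000 L
Concentration = mass / volume * 1000
= 7.08 / 2916.3 * 1000
= 0.002427733772 * 1000
= 2.4277 mg/m^3

2.4277 mg/m^3


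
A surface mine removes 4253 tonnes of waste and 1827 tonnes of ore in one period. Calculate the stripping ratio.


Stripping ratio = waste tonnage / ore tonnage
= 4253 / 1827
= 2.3279

2.3279


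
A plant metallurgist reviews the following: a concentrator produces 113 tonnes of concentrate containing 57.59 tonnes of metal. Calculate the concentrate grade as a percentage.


Grade = (metal in concentrate / concentrate mass) * 100
= (57.59 / 113) * 100
= 0.5096460177 * 100
= 50.9646%

50.9646%


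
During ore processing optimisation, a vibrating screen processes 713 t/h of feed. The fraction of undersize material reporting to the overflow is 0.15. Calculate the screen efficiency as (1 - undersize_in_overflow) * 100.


85.0%

Screen efficiency = (1 - fraction of undersize in overflow) * 100
= (1 - 0.15) * 100
= 0.85 * 100
= 85.0%


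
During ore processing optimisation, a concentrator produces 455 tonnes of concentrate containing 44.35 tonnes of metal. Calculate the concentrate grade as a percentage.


Grade = (metal in concentrate / concentrate mass) * 100
= (44.35 / 455) * 100
= 0.09747252747 * 100
= 9.7473%

9.7473%


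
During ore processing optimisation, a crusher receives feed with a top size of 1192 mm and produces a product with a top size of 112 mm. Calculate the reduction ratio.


Reduction ratio = feed size / product size
= 1192 / 112
= 10.6429

10.6429


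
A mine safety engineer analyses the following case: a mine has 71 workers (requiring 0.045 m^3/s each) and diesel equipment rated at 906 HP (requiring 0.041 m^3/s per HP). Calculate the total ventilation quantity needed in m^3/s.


Airflow for workers:
Q_people = 71 * 0.045 = 3.195 m^3/s
Airflow for diesel equipment:
Q_diesel = 906 * 0.041 = 37.146 m^3/s
Total ventilation:
Q_total = 3.195 + 37.146
= 40.341 m^3/s

40.341 m^3/s
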